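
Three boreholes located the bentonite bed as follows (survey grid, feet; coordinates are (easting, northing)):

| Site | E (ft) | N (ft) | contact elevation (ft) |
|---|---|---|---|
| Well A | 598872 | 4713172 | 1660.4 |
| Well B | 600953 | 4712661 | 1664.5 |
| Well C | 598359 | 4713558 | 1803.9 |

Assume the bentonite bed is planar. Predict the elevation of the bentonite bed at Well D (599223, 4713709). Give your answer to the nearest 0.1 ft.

2007.4 ft

Two edge vectors: Well A→Well B = (2081, -511, 4.1), Well A→Well C = (-513, 386, 143.5).
Normal n = (Well A→Well B) × (Well A→Well C) = (-74911.1, -300726.8, 541123).
So ∂z/∂E = −n_x/n_z = 0.138436363 and ∂z/∂N = −n_y/n_z = 0.555745736.
Intercept c from Well A: 1660.4 − 82905.66 − 2619325.24 = −2700570.50.
At (599223, 4713709): z = 82954.3 + 2619623.7 − 2700570.50 = 2007.4 ft.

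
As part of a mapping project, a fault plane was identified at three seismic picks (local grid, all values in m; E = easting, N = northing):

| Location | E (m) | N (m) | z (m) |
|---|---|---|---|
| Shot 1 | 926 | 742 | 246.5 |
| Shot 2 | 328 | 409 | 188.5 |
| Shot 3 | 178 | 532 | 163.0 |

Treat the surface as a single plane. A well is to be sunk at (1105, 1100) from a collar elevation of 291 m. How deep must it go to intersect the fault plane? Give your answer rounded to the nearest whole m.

41 m

Let the plane be z = a·E + b·N + c.
Shot 2−Shot 1: −598a − 333b = −58;  Shot 3−Shot 1: −748a − 210b = −83.5.
Solving gives a = 0.12652, b = −0.05303.
Then c = 246.5 − a·926 − b·742 = 168.69.
At (1105, 1100): z_contact = 139.8 − 58.3 + 168.69 = 250.2 m.
Depth below ground = 291 − 250.2 = 41 m.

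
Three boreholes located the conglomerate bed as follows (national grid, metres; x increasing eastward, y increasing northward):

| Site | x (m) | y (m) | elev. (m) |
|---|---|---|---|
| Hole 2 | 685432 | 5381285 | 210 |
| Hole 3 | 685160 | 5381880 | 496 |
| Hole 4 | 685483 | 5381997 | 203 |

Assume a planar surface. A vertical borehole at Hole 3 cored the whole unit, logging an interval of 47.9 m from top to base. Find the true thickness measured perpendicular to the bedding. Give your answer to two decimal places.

Let the plane be z = a·x + b·y + c.
Hole 3−Hole 2: −272a + 595b = 286;  Hole 4−Hole 2: 51a + 712b = −7.
Solving gives a = −0.92763, b = 0.05661.
|∇z| = √(a²+b²) = 0.92935, so dip δ = arctan(0.92935) = 42.90°.
True thickness = vertical thickness × cos δ = 47.9 × cos 42.90° = 35.09 m.

35.09 m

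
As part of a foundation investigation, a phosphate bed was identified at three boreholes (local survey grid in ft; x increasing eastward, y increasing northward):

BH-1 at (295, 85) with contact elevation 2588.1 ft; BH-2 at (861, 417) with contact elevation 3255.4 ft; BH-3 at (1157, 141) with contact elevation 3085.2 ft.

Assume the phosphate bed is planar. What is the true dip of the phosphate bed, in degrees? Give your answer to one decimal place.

51.5°

Two edge vectors: BH-1→BH-2 = (566, 332, 667.3), BH-1→BH-3 = (862, 56, 497.1).
Normal n = (BH-1→BH-2) × (BH-1→BH-3) = (127668.4, 293854, -254488).
So ∂z/∂x = −n_x/n_z = 0.50167 and ∂z/∂y = −n_y/n_z = 1.15469.
Gradient magnitude |∇z| = √(a² + b²) = √(0.25167 + 1.33330) = 1.25896.
True dip = arctan(1.25896) = 51.5°, dipping toward SSW (azimuth ≈ 203°).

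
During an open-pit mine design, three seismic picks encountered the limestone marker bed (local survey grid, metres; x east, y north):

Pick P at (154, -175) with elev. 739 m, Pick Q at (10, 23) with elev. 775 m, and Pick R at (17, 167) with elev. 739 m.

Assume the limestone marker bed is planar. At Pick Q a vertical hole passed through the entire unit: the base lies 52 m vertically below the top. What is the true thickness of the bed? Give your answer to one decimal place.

44.6 m

Two edge vectors: Pick P→Pick Q = (-144, 198, 36), Pick P→Pick R = (-137, 342, 0).
Normal n = (Pick P→Pick Q) × (Pick P→Pick R) = (-12312, -4932, -22122).
So ∂z/∂x = −n_x/n_z = −0.55655 and ∂z/∂y = −n_y/n_z = −0.22295.
|∇z| = √(a²+b²) = 0.59954, so dip δ = arctan(0.59954) = 30.94°.
True thickness = vertical thickness × cos δ = 52 × cos 30.94° = 44.6 m.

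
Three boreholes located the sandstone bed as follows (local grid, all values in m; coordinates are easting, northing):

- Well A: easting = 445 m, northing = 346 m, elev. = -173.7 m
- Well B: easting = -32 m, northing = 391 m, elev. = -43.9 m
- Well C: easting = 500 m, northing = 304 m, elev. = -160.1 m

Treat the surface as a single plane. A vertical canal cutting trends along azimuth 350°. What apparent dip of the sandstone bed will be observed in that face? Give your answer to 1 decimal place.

35.2°

Let the plane be z = a·easting + b·northing + c.
Well B−Well A: −477a + 45b = 129.8;  Well C−Well A: 55a − 42b = 13.6.
Solving gives a = −0.34533, b = −0.77602.
Unit vector along 350° is (sin 350°, cos 350°) = (-0.1736, 0.9848).
Slope in that direction = a·(-0.1736) + b·(0.9848) = −0.70427.
Apparent dip = arctan|0.70427| = 35.2° (true dip is 40.3°, so apparent ≤ true as expected).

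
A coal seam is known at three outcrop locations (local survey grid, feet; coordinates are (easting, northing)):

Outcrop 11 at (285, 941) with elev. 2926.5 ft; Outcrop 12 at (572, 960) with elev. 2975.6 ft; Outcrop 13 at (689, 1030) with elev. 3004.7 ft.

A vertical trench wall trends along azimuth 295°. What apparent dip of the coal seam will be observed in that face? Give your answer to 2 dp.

4.84°

Let the plane be z = a·E + b·N + c.
Outcrop 12−Outcrop 11: 287a + 19b = 49.1;  Outcrop 13−Outcrop 11: 404a + 89b = 78.2.
Solving gives a = 0.16142, b = 0.14591.
Unit vector along 295° is (sin 295°, cos 295°) = (-0.9063, 0.4226).
Slope in that direction = a·(-0.9063) + b·(0.4226) = −0.08463.
Apparent dip = arctan|0.08463| = 4.84° (true dip is 12.3°, so apparent ≤ true as expected).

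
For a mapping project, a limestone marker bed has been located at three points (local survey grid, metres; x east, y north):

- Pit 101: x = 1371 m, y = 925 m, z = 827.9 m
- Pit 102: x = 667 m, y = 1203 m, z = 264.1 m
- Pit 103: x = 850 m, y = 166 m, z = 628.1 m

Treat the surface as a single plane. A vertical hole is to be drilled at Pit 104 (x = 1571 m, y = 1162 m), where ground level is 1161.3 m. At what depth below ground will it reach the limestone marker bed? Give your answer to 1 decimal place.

Let the plane be z = a·x + b·y + c.
Pit 102−Pit 101: −704a + 278b = −563.8;  Pit 103−Pit 101: −521a − 759b = −199.8.
Solving gives a = 0.711848, b = −0.225392.
Then c = 827.9 − a·1371 − b·925 = 60.44.
At (1571, 1162): z_contact = 1118.31 − 261.91 + 60.44 = 916.85 m.
Depth below ground = 1161.3 − 916.85 = 244.4 m.

244.4 m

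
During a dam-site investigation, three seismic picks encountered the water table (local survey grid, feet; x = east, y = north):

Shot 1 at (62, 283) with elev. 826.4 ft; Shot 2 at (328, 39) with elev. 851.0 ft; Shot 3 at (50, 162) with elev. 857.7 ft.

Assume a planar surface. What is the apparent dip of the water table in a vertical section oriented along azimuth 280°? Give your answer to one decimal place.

Let the plane be z = a·x + b·y + c.
Shot 2−Shot 1: 266a − 244b = 24.6;  Shot 3−Shot 1: −12a − 121b = 31.3.
Solving gives a = −0.13273, b = −0.24551.
Unit vector along 280° is (sin 280°, cos 280°) = (-0.9848, 0.1736).
Slope in that direction = a·(-0.9848) + b·(0.1736) = 0.08808.
Apparent dip = arctan|0.08808| = 5.0° (true dip is 15.6°, so apparent ≤ true as expected).

5.0°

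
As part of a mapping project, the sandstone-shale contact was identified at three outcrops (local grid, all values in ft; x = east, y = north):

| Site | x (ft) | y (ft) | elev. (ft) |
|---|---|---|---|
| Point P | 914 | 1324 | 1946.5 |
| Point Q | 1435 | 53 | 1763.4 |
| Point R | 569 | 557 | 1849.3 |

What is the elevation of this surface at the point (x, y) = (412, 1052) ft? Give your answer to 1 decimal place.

Let the plane be z = a·x + b·y + c.
Point Q−Point P: 521a − 1271b = −183.1;  Point R−Point P: −345a − 767b = −97.2.
Solving gives a = −0.020160, b = 0.135796.
Then c = 1946.5 − a·914 − b·1324 = 1785.13.
At (412, 1052): z = −8.3 + 142.9 + 1785.13 = 1919.7 ft.

1919.7 ft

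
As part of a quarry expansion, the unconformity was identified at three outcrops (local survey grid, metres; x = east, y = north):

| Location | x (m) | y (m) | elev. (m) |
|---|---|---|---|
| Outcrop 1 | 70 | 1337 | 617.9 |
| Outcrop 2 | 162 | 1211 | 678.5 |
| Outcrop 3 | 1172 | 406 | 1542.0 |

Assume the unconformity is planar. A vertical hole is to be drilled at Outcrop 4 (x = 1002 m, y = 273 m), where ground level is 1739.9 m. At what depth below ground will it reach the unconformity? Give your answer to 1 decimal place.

Let the plane be z = a·x + b·y + c.
Outcrop 2−Outcrop 1: 92a − 126b = 60.6;  Outcrop 3−Outcrop 1: 1102a − 931b = 924.1.
Solving gives a = 1.128158, b = 0.342782.
Then c = 617.9 − a·70 − b·1337 = 80.63.
At (1002, 273): z_contact = 1130.41 + 93.58 + 80.63 = 1304.62 m.
Depth below ground = 1739.9 − 1304.62 = 435.3 m.

435.3 m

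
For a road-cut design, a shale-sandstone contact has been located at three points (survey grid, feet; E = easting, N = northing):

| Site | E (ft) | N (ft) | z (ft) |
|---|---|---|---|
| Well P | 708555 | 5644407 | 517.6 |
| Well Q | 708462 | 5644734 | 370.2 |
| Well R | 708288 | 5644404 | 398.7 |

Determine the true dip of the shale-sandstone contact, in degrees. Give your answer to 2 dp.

28.95°

Two edge vectors: Well P→Well Q = (-93, 327, -147.4), Well P→Well R = (-267, -3, -118.9).
Normal n = (Well P→Well Q) × (Well P→Well R) = (-39322.5, 28298.1, 87588).
So ∂z/∂E = −n_x/n_z = 0.44895 and ∂z/∂N = −n_y/n_z = −0.32308.
Gradient magnitude |∇z| = √(a² + b²) = √(0.20155 + 0.10438) = 0.55312.
True dip = arctan(0.55312) = 28.95°, dipping toward NW (azimuth ≈ 306°).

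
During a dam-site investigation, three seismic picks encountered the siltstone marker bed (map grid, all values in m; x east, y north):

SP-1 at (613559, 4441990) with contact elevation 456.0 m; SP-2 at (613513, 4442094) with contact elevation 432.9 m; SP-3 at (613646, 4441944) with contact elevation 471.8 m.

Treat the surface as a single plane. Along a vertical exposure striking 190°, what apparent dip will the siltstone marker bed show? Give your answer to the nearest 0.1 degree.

9.5°

Let the plane be z = a·x + b·y + c.
SP-2−SP-1: −46a + 104b = −23.1;  SP-3−SP-1: 87a − 46b = 15.8.
Solving gives a = 0.08376, b = −0.18507.
Unit vector along 190° is (sin 190°, cos 190°) = (-0.1736, -0.9848).
Slope in that direction = a·(-0.1736) + b·(-0.9848) = 0.16771.
Apparent dip = arctan|0.16771| = 9.5° (true dip is 11.5°, so apparent ≤ true as expected).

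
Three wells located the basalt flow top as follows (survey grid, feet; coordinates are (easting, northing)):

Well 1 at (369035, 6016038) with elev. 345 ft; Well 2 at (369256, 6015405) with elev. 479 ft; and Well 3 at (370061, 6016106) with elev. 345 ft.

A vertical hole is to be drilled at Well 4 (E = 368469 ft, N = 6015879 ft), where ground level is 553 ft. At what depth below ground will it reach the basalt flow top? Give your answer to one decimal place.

182.9 ft

Two edge vectors: Well 1→Well 2 = (221, -633, 134), Well 1→Well 3 = (1026, 68, 0).
Normal n = (Well 1→Well 2) × (Well 1→Well 3) = (-9112, 137484, 664486).
So ∂z/∂E = −n_x/n_z = 0.013712855 and ∂z/∂N = −n_y/n_z = −0.206902779.
Intercept c from Well 1: 345 − 5060.52 + 1244734.98 = 1240019.46.
At (368469, 6015879): z_contact = 5052.76 − 1244702.08 + 1240019.46 = 370.14 ft.
Depth below ground = 553 − 370.14 = 182.9 ft.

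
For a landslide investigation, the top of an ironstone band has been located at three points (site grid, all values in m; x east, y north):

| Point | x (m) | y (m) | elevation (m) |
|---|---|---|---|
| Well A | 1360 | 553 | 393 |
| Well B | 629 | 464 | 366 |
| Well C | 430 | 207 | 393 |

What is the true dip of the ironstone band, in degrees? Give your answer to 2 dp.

Let the plane be z = a·x + b·y + c.
Well B−Well A: −731a − 89b = −27;  Well C−Well A: −930a − 346b = 0.
Solving gives a = 0.05490, b = −0.14757.
Gradient magnitude |∇z| = √(a² + b²) = √(0.00301 + 0.02178) = 0.15745.
True dip = arctan(0.15745) = 8.95°, dipping toward NNW (azimuth ≈ 340°).

8.95°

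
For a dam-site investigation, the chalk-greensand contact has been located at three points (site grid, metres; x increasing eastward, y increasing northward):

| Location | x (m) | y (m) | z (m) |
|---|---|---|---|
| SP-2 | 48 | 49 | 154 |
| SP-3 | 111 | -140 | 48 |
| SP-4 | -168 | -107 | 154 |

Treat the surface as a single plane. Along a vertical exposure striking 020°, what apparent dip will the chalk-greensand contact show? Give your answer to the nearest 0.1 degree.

Two edge vectors: SP-2→SP-3 = (63, -189, -106), SP-2→SP-4 = (-216, -156, 0).
Normal n = (SP-2→SP-3) × (SP-2→SP-4) = (-16536, 22896, -50652).
So ∂z/∂x = −n_x/n_z = −0.32646 and ∂z/∂y = −n_y/n_z = 0.45203.
Unit vector along 020° is (sin 20°, cos 20°) = (0.3420, 0.9397).
Slope in that direction = a·(0.3420) + b·(0.9397) = 0.31311.
Apparent dip = arctan|0.31311| = 17.4° (true dip is 29.1°, so apparent ≤ true as expected).

17.4°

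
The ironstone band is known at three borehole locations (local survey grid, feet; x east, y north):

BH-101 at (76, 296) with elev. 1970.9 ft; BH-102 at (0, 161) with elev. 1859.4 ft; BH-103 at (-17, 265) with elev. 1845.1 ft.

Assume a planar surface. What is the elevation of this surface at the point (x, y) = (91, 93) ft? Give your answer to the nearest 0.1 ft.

Two edge vectors: BH-101→BH-102 = (-76, -135, -111.5), BH-101→BH-103 = (-93, -31, -125.8).
Normal n = (BH-101→BH-102) × (BH-101→BH-103) = (13526.5, 808.7, -10199).
So ∂z/∂x = −n_x/n_z = 1.32626 and ∂z/∂y = −n_y/n_z = 0.07929.
Intercept c from BH-101: 1970.9 − 100.80 − 23.47 = 1846.63.
At (91, 93): z = 120.7 + 7.4 + 1846.63 = 1974.7 ft.

1974.7 ft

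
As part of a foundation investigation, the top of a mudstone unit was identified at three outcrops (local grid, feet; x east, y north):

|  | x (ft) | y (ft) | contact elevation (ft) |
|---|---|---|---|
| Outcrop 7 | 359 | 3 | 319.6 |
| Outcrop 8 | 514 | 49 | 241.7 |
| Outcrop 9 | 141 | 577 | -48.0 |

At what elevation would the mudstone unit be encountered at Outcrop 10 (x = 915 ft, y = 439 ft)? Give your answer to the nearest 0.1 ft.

-162.3 ft

Two edge vectors: Outcrop 7→Outcrop 8 = (155, 46, -77.9), Outcrop 7→Outcrop 9 = (-218, 574, -367.6).
Normal n = (Outcrop 7→Outcrop 8) × (Outcrop 7→Outcrop 9) = (27805, 73960.2, 98998).
So ∂z/∂x = −n_x/n_z = −0.28086 and ∂z/∂y = −n_y/n_z = −0.74709.
Intercept c from Outcrop 7: 319.6 + 100.83 + 2.24 = 422.67.
At (915, 439): z = −257.0 − 328.0 + 422.67 = -162.3 ft.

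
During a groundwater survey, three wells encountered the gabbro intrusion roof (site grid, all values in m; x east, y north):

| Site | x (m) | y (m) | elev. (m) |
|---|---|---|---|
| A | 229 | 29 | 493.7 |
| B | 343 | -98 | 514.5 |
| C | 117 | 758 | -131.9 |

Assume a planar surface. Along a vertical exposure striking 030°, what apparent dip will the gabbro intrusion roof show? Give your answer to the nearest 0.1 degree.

Two edge vectors: A→B = (114, -127, 20.8), A→C = (-112, 729, -625.6).
Normal n = (A→B) × (A→C) = (64288, 68988.8, 68882).
So ∂z/∂x = −n_x/n_z = −0.93331 and ∂z/∂y = −n_y/n_z = −1.00155.
Unit vector along 030° is (sin 30°, cos 30°) = (0.5000, 0.8660).
Slope in that direction = a·(0.5000) + b·(0.8660) = −1.33402.
Apparent dip = arctan|1.33402| = 53.1° (true dip is 53.9°, so apparent ≤ true as expected).

53.1°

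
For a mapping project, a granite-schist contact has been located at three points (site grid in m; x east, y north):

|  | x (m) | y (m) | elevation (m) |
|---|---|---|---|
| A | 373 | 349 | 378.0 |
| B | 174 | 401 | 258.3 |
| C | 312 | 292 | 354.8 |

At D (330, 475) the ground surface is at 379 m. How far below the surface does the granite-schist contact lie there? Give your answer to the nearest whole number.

Two edge vectors: A→B = (-199, 52, -119.7), A→C = (-61, -57, -23.2).
Normal n = (A→B) × (A→C) = (-8029.3, 2684.9, 14515).
So ∂z/∂x = −n_x/n_z = 0.55317 and ∂z/∂y = −n_y/n_z = −0.18497.
Intercept c from A: 378 − 206.33 + 64.56 = 236.22.
At (330, 475): z_contact = 182.5 − 87.9 + 236.22 = 330.9 m.
Depth below ground = 379 − 330.9 = 48 m.

48 m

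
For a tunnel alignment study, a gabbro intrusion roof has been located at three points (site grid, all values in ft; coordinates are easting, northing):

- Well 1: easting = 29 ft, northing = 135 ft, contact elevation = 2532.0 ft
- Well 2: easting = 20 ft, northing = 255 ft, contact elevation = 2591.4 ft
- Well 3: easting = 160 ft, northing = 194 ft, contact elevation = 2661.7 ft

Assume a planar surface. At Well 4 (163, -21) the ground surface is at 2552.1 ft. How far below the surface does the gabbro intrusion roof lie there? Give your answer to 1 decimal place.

6.6 ft

Let the plane be z = a·easting + b·northing + c.
Well 2−Well 1: −9a + 120b = 59.4;  Well 3−Well 1: 131a + 59b = 129.7.
Solving gives a = 0.74207, b = 0.55066.
Then c = 2532 − a·29 − b·135 = 2436.14.
At (163, -21): z_contact = 120.96 − 11.56 + 2436.14 = 2545.54 ft.
Depth below ground = 2552.1 − 2545.54 = 6.6 ft.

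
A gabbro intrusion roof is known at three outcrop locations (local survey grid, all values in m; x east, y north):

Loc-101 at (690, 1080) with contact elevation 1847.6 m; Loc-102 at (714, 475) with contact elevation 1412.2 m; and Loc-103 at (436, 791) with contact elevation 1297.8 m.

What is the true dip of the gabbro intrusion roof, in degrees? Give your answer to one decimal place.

56.3°

Two edge vectors: Loc-101→Loc-102 = (24, -605, -435.4), Loc-101→Loc-103 = (-254, -289, -549.8).
Normal n = (Loc-101→Loc-102) × (Loc-101→Loc-103) = (206798.4, 123786.8, -160606).
So ∂z/∂x = −n_x/n_z = 1.28761 and ∂z/∂y = −n_y/n_z = 0.77075.
Gradient magnitude |∇z| = √(a² + b²) = √(1.65795 + 0.59405) = 1.50067.
True dip = arctan(1.50067) = 56.3°, dipping toward WSW (azimuth ≈ 239°).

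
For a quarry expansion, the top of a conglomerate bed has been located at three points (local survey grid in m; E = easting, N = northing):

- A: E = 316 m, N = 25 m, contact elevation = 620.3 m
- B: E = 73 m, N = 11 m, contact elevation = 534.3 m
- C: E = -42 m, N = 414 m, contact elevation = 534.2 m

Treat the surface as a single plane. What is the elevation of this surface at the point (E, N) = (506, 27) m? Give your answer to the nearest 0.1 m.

686.7 m

Two edge vectors: A→B = (-243, -14, -86), A→C = (-358, 389, -86.1).
Normal n = (A→B) × (A→C) = (34659.4, 9865.7, -99539).
So ∂z/∂E = −n_x/n_z = 0.34820 and ∂z/∂N = −n_y/n_z = 0.09911.
Intercept c from A: 620.3 − 110.03 − 2.48 = 507.79.
At (506, 27): z = 176.2 + 2.7 + 507.79 = 686.7 m.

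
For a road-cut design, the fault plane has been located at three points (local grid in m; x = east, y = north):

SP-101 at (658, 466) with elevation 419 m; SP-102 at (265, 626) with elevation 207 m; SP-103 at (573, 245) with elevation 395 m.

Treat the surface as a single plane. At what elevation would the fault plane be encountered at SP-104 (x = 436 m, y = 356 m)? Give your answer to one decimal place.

Let the plane be z = a·x + b·y + c.
SP-102−SP-101: −393a + 160b = −212;  SP-103−SP-101: −85a − 221b = −24.
Solving gives a = 0.50463, b = −0.08549.
Then c = 419 − a·658 − b·466 = 126.79.
At (436, 356): z = 220.0 − 30.4 + 126.79 = 316.4 m.

316.4 m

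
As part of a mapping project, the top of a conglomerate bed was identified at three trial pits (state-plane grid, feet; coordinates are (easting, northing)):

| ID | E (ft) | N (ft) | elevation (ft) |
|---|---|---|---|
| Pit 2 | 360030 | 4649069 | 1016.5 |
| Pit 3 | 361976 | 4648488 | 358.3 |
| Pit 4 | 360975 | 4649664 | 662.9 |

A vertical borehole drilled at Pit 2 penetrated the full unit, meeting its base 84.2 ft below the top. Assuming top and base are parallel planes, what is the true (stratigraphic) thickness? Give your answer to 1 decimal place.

Two edge vectors: Pit 2→Pit 3 = (1946, -581, -658.2), Pit 2→Pit 4 = (945, 595, -353.6).
Normal n = (Pit 2→Pit 3) × (Pit 2→Pit 4) = (597070.6, 66106.6, 1706915).
So ∂z/∂E = −n_x/n_z = −0.34980 and ∂z/∂N = −n_y/n_z = −0.03873.
|∇z| = √(a²+b²) = 0.35193, so dip δ = arctan(0.35193) = 19.39°.
True thickness = vertical thickness × cos δ = 84.2 × cos 19.39° = 79.4 ft.

79.4 ft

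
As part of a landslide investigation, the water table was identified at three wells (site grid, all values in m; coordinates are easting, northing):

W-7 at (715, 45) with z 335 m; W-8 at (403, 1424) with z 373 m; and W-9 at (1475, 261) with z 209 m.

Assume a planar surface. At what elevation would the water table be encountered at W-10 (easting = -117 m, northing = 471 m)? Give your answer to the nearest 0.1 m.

Two edge vectors: W-7→W-8 = (-312, 1379, 38), W-7→W-9 = (760, 216, -126).
Normal n = (W-7→W-8) × (W-7→W-9) = (-181962, -10432, -1115432).
So ∂z/∂easting = −n_x/n_z = −0.163131 and ∂z/∂northing = −n_y/n_z = −0.009352.
Intercept c from W-7: 335 + 116.64 + 0.42 = 452.06.
At (-117, 471): z = 19.1 − 4.4 + 452.06 = 466.7 m.

466.7 m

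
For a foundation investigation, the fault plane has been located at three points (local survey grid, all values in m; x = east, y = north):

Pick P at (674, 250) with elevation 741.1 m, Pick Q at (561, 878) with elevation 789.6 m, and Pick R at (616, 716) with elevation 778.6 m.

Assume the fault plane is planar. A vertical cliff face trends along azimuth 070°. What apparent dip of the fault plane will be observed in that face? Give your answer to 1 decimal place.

4.9°

Let the plane be z = a·x + b·y + c.
Pick Q−Pick P: −113a + 628b = 48.5;  Pick R−Pick P: −58a + 466b = 37.5.
Solving gives a = 0.05846, b = 0.08775.
Unit vector along 070° is (sin 70°, cos 70°) = (0.9397, 0.3420).
Slope in that direction = a·(0.9397) + b·(0.3420) = 0.08494.
Apparent dip = arctan|0.08494| = 4.9° (true dip is 6.0°, so apparent ≤ true as expected).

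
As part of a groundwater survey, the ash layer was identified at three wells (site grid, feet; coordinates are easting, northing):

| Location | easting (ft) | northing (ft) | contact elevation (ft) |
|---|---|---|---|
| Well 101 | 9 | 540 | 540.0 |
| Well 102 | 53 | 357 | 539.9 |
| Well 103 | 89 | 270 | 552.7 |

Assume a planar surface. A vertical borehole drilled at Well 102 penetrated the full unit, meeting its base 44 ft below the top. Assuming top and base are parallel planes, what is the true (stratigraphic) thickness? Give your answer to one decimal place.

Let the plane be z = a·easting + b·northing + c.
Well 102−Well 101: 44a − 183b = −0.1;  Well 103−Well 101: 80a − 270b = 12.7.
Solving gives a = 0.85185, b = 0.20536.
|∇z| = √(a²+b²) = 0.87625, so dip δ = arctan(0.87625) = 41.23°.
True thickness = vertical thickness × cos δ = 44 × cos 41.23° = 33.1 ft.

33.1 ft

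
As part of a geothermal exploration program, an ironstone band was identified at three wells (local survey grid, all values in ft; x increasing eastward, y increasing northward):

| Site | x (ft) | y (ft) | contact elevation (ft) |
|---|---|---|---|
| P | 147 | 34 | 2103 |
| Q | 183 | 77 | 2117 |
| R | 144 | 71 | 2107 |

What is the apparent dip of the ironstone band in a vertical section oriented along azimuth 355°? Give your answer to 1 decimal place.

6.1°

Let the plane be z = a·x + b·y + c.
Q−P: 36a + 43b = 14;  R−P: −3a + 37b = 4.
Solving gives a = 0.23682, b = 0.12731.
Unit vector along 355° is (sin 355°, cos 355°) = (-0.0872, 0.9962).
Slope in that direction = a·(-0.0872) + b·(0.9962) = 0.10619.
Apparent dip = arctan|0.10619| = 6.1° (true dip is 15.0°, so apparent ≤ true as expected).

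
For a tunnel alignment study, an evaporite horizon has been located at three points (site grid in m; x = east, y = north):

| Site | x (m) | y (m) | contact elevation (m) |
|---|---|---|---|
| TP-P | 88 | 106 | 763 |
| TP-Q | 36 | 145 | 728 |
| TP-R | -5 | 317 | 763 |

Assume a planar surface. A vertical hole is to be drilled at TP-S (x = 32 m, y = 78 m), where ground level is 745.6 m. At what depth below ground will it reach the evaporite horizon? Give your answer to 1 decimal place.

51.3 m

Let the plane be z = a·x + b·y + c.
TP-Q−TP-P: −52a + 39b = −35;  TP-R−TP-P: −93a + 211b = 0.
Solving gives a = 1.00545, b = 0.44316.
Then c = 763 − a·88 − b·106 = 627.55.
At (32, 78): z_contact = 32.17 + 34.57 + 627.55 = 694.29 m.
Depth below ground = 745.6 − 694.29 = 51.3 m.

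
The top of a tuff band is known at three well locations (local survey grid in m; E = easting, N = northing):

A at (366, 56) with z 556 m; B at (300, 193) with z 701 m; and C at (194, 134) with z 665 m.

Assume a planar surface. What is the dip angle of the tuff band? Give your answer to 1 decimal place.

44.5°

Two edge vectors: A→B = (-66, 137, 145), A→C = (-172, 78, 109).
Normal n = (A→B) × (A→C) = (3623, -17746, 18416).
So ∂z/∂E = −n_x/n_z = −0.19673 and ∂z/∂N = −n_y/n_z = 0.96362.
Gradient magnitude |∇z| = √(a² + b²) = √(0.03870 + 0.92856) = 0.98350.
True dip = arctan(0.98350) = 44.5°, dipping toward SSE (azimuth ≈ 168°).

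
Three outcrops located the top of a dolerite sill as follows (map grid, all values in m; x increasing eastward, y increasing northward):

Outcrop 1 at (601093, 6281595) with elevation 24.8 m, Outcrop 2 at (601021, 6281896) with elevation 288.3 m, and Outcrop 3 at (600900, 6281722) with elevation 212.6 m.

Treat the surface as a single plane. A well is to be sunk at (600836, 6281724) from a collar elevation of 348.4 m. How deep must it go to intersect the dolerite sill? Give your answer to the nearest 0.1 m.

104.1 m

Two edge vectors: Outcrop 1→Outcrop 2 = (-72, 301, 263.5), Outcrop 1→Outcrop 3 = (-193, 127, 187.8).
Normal n = (Outcrop 1→Outcrop 2) × (Outcrop 1→Outcrop 3) = (23063.3, -37333.9, 48949).
So ∂z/∂x = −n_x/n_z = −0.471169993 and ∂z/∂y = −n_y/n_z = 0.762710168.
Intercept c from Outcrop 1: 24.8 + 283216.98 − 4791036.38 = −4507794.59.
At (600836, 6281724): z_contact = −283095.89 + 4791134.77 − 4507794.59 = 244.28 m.
Depth below ground = 348.4 − 244.28 = 104.1 m.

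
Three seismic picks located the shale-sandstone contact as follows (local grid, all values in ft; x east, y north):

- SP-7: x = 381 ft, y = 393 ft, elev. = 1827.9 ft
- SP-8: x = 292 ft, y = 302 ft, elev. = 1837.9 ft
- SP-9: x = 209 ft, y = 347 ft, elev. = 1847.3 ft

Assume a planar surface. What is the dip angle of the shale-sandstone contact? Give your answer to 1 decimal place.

Let the plane be z = a·x + b·y + c.
SP-8−SP-7: −89a − 91b = 10;  SP-9−SP-7: −172a − 46b = 19.4.
Solving gives a = −0.11294, b = 0.00057.
Gradient magnitude |∇z| = √(a² + b²) = √(0.01276 + 0.00000) = 0.11294.
True dip = arctan(0.11294) = 6.4°, dipping toward E (azimuth ≈ 090°).

6.4°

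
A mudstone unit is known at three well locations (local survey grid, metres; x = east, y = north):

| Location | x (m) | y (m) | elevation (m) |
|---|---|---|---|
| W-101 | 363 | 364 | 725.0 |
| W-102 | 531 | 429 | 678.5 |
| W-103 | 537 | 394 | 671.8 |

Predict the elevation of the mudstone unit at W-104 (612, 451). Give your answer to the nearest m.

Let the plane be z = a·x + b·y + c.
W-102−W-101: 168a + 65b = −46.5;  W-103−W-101: 174a + 30b = −53.2.
Solving gives a = −0.32903, b = 0.13502.
Then c = 725 − a·363 − b·364 = 795.29.
At (612, 451): z = −201.4 + 60.9 + 795.29 = 654.8 m.

655 m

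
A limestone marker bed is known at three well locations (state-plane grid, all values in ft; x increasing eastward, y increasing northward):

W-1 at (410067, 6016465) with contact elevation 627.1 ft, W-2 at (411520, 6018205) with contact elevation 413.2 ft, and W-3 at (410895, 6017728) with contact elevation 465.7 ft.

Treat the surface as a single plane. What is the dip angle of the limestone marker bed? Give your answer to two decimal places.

8.42°

Let the plane be z = a·x + b·y + c.
W-2−W-1: 1453a + 1740b = −213.9;  W-3−W-1: 828a + 1263b = −161.4.
Solving gives a = 0.02708, b = −0.14554.
Gradient magnitude |∇z| = √(a² + b²) = √(0.00073 + 0.02118) = 0.14804.
True dip = arctan(0.14804) = 8.42°, dipping toward N (azimuth ≈ 349°).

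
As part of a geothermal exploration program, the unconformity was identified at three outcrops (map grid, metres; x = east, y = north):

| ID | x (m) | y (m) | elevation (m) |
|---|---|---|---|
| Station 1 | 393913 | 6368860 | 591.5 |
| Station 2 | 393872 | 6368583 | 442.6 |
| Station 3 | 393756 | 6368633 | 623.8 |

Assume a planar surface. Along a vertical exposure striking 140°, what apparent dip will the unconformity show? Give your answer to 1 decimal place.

53.6°

Two edge vectors: Station 1→Station 2 = (-41, -277, -148.9), Station 1→Station 3 = (-157, -227, 32.3).
Normal n = (Station 1→Station 2) × (Station 1→Station 3) = (-42747.4, 24701.6, -34182).
So ∂z/∂x = −n_x/n_z = −1.25058 and ∂z/∂y = −n_y/n_z = 0.72265.
Unit vector along 140° is (sin 140°, cos 140°) = (0.6428, -0.7660).
Slope in that direction = a·(0.6428) + b·(-0.7660) = −1.35744.
Apparent dip = arctan|1.35744| = 53.6° (true dip is 55.3°, so apparent ≤ true as expected).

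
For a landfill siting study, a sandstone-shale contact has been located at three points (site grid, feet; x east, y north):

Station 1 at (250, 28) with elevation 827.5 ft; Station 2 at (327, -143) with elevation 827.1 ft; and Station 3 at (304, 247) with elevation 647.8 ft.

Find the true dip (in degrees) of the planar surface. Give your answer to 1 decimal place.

52.3°

Two edge vectors: Station 1→Station 2 = (77, -171, -0.4), Station 1→Station 3 = (54, 219, -179.7).
Normal n = (Station 1→Station 2) × (Station 1→Station 3) = (30816.3, 13815.3, 26097).
So ∂z/∂x = −n_x/n_z = −1.18084 and ∂z/∂y = −n_y/n_z = −0.52938.
Gradient magnitude |∇z| = √(a² + b²) = √(1.39438 + 0.28025) = 1.29407.
True dip = arctan(1.29407) = 52.3°, dipping toward ENE (azimuth ≈ 066°).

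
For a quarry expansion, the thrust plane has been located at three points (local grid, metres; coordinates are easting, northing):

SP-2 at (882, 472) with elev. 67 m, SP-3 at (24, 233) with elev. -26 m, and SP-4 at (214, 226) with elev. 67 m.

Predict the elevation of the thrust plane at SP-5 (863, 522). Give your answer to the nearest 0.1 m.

Two edge vectors: SP-2→SP-3 = (-858, -239, -93), SP-2→SP-4 = (-668, -246, 0).
Normal n = (SP-2→SP-3) × (SP-2→SP-4) = (-22878, 62124, 51416).
So ∂z/∂easting = −n_x/n_z = 0.44496 and ∂z/∂northing = −n_y/n_z = −1.20826.
Intercept c from SP-2: 67 − 392.45 + 570.30 = 244.85.
At (863, 522): z = 384.0 − 630.7 + 244.85 = -1.9 m.

-1.9 m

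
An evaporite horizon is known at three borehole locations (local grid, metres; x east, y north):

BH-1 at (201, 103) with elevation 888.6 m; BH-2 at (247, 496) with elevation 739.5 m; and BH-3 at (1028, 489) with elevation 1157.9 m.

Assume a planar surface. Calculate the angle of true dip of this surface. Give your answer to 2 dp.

Let the plane be z = a·x + b·y + c.
BH-2−BH-1: 46a + 393b = −149.1;  BH-3−BH-1: 827a + 386b = 269.3.
Solving gives a = 0.53177, b = −0.44163.
Gradient magnitude |∇z| = √(a² + b²) = √(0.28277 + 0.19504) = 0.69124.
True dip = arctan(0.69124) = 34.65°, dipping toward NW (azimuth ≈ 310°).

34.65°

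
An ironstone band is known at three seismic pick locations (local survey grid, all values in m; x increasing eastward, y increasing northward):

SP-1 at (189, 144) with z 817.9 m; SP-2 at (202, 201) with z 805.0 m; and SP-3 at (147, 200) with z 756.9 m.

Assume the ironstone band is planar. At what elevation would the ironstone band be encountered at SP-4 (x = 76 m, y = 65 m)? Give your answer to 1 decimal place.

Let the plane be z = a·x + b·y + c.
SP-2−SP-1: 13a + 57b = −12.9;  SP-3−SP-1: −42a + 56b = −61.
Solving gives a = 0.88232, b = −0.42755.
Then c = 817.9 − a·189 − b·144 = 712.71.
At (76, 65): z = 67.1 − 27.8 + 712.71 = 752.0 m.

752.0 m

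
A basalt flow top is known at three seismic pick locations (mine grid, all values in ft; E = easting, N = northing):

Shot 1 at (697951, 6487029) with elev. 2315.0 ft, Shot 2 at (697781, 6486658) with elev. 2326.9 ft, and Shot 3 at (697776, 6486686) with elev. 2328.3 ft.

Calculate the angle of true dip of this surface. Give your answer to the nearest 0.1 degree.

7.5°

Let the plane be z = a·E + b·N + c.
Shot 2−Shot 1: −170a − 371b = 11.9;  Shot 3−Shot 1: −175a − 343b = 13.3.
Solving gives a = −0.12889, b = 0.02698.
Gradient magnitude |∇z| = √(a² + b²) = √(0.01661 + 0.00073) = 0.13168.
True dip = arctan(0.13168) = 7.5°, dipping toward ESE (azimuth ≈ 102°).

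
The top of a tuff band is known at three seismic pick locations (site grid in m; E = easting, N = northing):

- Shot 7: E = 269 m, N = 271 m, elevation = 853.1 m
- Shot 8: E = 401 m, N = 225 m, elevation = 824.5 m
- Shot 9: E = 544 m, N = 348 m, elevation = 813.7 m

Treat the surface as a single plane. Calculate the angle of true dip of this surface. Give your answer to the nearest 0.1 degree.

Let the plane be z = a·E + b·N + c.
Shot 8−Shot 7: 132a − 46b = −28.6;  Shot 9−Shot 7: 275a + 77b = −39.4.
Solving gives a = −0.17597, b = 0.11678.
Gradient magnitude |∇z| = √(a² + b²) = √(0.03097 + 0.01364) = 0.21119.
True dip = arctan(0.21119) = 11.9°, dipping toward ESE (azimuth ≈ 124°).

11.9°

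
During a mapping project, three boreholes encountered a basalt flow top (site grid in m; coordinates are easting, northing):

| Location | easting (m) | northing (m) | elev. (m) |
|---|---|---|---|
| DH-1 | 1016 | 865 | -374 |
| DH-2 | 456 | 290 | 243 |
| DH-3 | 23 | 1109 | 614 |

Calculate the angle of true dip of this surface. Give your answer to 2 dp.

Two edge vectors: DH-1→DH-2 = (-560, -575, 617), DH-1→DH-3 = (-993, 244, 988).
Normal n = (DH-1→DH-2) × (DH-1→DH-3) = (-718648, -59401, -707615).
So ∂z/∂easting = −n_x/n_z = −1.01559 and ∂z/∂northing = −n_y/n_z = −0.08395.
Gradient magnitude |∇z| = √(a² + b²) = √(1.03143 + 0.00705) = 1.01906.
True dip = arctan(1.01906) = 45.54°, dipping toward E (azimuth ≈ 085°).

45.54°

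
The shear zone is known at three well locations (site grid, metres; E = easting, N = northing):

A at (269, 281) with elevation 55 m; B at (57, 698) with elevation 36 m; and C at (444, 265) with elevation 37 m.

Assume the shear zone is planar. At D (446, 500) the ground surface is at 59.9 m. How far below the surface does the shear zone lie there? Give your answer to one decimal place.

47.2 m

Let the plane be z = a·E + b·N + c.
B−A: −212a + 417b = −19;  C−A: 175a − 16b = −18.
Solving gives a = −0.11224, b = −0.10263.
Then c = 55 − a·269 − b·281 = 114.03.
At (446, 500): z_contact = −50.06 − 51.31 + 114.03 = 12.66 m.
Depth below ground = 59.9 − 12.66 = 47.2 m.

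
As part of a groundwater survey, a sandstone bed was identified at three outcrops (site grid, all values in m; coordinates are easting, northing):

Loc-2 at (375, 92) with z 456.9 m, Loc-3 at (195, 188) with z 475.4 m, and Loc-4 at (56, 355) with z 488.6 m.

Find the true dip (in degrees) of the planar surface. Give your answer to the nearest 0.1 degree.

Two edge vectors: Loc-2→Loc-3 = (-180, 96, 18.5), Loc-2→Loc-4 = (-319, 263, 31.7).
Normal n = (Loc-2→Loc-3) × (Loc-2→Loc-4) = (-1822.3, -195.5, -16716).
So ∂z/∂easting = −n_x/n_z = −0.10902 and ∂z/∂northing = −n_y/n_z = −0.01170.
Gradient magnitude |∇z| = √(a² + b²) = √(0.01188 + 0.00014) = 0.10964.
True dip = arctan(0.10964) = 6.3°, dipping toward E (azimuth ≈ 084°).

6.3°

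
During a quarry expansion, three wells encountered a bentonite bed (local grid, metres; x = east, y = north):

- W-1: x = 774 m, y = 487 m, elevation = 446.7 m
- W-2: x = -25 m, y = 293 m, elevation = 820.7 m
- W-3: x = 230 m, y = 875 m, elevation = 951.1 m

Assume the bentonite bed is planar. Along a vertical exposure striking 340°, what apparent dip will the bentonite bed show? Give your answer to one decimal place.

33.1°

Two edge vectors: W-1→W-2 = (-799, -194, 374), W-1→W-3 = (-544, 388, 504.4).
Normal n = (W-1→W-2) × (W-1→W-3) = (-242965.6, 199559.6, -415548).
So ∂z/∂x = −n_x/n_z = −0.58469 and ∂z/∂y = −n_y/n_z = 0.48023.
Unit vector along 340° is (sin 340°, cos 340°) = (-0.3420, 0.9397).
Slope in that direction = a·(-0.3420) + b·(0.9397) = 0.65125.
Apparent dip = arctan|0.65125| = 33.1° (true dip is 37.1°, so apparent ≤ true as expected).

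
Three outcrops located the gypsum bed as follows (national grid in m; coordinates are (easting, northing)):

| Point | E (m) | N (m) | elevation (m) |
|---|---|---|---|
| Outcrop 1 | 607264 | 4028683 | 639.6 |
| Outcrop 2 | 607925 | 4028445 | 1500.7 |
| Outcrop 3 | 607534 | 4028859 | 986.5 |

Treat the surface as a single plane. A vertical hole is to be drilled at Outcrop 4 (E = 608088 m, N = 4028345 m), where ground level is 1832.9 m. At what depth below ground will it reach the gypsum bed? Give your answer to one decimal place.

119.1 m

Two edge vectors: Outcrop 1→Outcrop 2 = (661, -238, 861.1), Outcrop 1→Outcrop 3 = (270, 176, 346.9).
Normal n = (Outcrop 1→Outcrop 2) × (Outcrop 1→Outcrop 3) = (-234115.8, 3196.1, 180596).
So ∂z/∂E = −n_x/n_z = 1.296350971 and ∂z/∂N = −n_y/n_z = −0.017697513.
Intercept c from Outcrop 1: 639.6 − 787227.28 + 71297.67 = −715290.01.
At (608088, 4028345): z_contact = 788295.47 − 71291.69 − 715290.01 = 1713.77 m.
Depth below ground = 1832.9 − 1713.77 = 119.1 m.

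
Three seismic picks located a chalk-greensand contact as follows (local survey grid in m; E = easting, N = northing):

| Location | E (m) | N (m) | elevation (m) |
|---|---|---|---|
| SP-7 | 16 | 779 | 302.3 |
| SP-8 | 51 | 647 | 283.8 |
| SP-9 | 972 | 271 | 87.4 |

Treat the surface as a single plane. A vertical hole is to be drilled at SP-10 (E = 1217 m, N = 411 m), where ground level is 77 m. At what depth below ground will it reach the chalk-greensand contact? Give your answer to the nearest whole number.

Two edge vectors: SP-7→SP-8 = (35, -132, -18.5), SP-7→SP-9 = (956, -508, -214.9).
Normal n = (SP-7→SP-8) × (SP-7→SP-9) = (18968.8, -10164.5, 108412).
So ∂z/∂E = −n_x/n_z = −0.17497 and ∂z/∂N = −n_y/n_z = 0.09376.
Intercept c from SP-7: 302.3 + 2.80 − 73.04 = 232.06.
At (1217, 411): z_contact = −212.9 + 38.5 + 232.06 = 57.7 m.
Depth below ground = 77 − 57.7 = 19 m.

19 m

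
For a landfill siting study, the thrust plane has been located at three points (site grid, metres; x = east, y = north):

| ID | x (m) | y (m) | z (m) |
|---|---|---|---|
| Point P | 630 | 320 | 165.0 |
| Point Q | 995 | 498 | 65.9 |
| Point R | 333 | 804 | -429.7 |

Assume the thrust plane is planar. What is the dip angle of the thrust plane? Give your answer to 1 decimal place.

47.8°

Let the plane be z = a·x + b·y + c.
Point Q−Point P: 365a + 178b = −99.1;  Point R−Point P: −297a + 484b = −594.7.
Solving gives a = 0.25223, b = −1.07394.
Gradient magnitude |∇z| = √(a² + b²) = √(0.06362 + 1.15336) = 1.10317.
True dip = arctan(1.10317) = 47.8°, dipping toward NNW (azimuth ≈ 347°).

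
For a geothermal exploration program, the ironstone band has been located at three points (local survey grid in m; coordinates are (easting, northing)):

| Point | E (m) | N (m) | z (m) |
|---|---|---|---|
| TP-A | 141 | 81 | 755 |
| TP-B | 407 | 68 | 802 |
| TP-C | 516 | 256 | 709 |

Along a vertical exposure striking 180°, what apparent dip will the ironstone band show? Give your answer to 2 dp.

30.14°

Let the plane be z = a·E + b·N + c.
TP-B−TP-A: 266a − 13b = 47;  TP-C−TP-A: 375a + 175b = −46.
Solving gives a = 0.14831, b = −0.58067.
Unit vector along 180° is (sin 180°, cos 180°) = (0.0000, -1.0000).
Slope in that direction = a·(0.0000) + b·(-1.0000) = 0.58067.
Apparent dip = arctan|0.58067| = 30.14° (true dip is 30.9°, so apparent ≤ true as expected).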